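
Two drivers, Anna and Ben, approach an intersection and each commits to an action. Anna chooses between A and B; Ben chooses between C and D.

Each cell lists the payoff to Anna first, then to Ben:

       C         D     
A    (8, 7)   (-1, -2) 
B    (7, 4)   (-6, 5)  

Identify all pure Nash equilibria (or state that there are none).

(A, C)

(A, C): Anna gets 8 ≥ 7 from B, and Ben gets 7 ≥ -2 from D — Nash equilibrium.
(A, D): Ben prefers C (7 > -2) — not an equilibrium.
(B, C): Anna prefers A (8 > 7); Ben prefers D (5 > 4) — not an equilibrium.
(B, D): Anna prefers A (-1 > -6) — not an equilibrium.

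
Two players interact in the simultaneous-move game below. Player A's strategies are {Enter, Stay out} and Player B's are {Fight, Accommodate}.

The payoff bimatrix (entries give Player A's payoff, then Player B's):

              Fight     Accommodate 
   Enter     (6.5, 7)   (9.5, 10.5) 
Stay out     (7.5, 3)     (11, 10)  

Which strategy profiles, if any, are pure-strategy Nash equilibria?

(Stay out, Accommodate)

(Enter, Fight): Player A prefers Stay out (7.5 > 6.5); Player B prefers Accommodate (10.5 > 7) — not an equilibrium.
(Enter, Accommodate): Player A prefers Stay out (11 > 9.5) — not an equilibrium.
(Stay out, Fight): Player B prefers Accommodate (10 > 3) — not an equilibrium.
(Stay out, Accommodate): Player A gets 11 ≥ 9.5 from Enter, and Player B gets 10 ≥ 3 from Fight — Nash equilibrium.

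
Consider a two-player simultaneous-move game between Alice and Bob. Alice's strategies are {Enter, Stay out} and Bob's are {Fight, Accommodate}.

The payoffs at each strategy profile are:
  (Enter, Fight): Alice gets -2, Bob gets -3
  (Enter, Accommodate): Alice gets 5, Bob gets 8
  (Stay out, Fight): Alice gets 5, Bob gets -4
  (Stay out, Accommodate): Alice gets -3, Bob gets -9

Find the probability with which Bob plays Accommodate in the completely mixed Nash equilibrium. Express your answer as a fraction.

7/15

Let y be the probability that Bob plays Fight. In a completely mixed equilibrium, Alice must be indifferent between Enter and Stay out.
Alice's expected payoff from Enter is −2y + 5(1−y); from Stay out it is 5y − 3(1−y).
Setting these equal: −7y + 5 = 8y − 3, so y = 8/15.
Therefore Bob plays Accommodate with probability 1 − 8/15 = 7/15.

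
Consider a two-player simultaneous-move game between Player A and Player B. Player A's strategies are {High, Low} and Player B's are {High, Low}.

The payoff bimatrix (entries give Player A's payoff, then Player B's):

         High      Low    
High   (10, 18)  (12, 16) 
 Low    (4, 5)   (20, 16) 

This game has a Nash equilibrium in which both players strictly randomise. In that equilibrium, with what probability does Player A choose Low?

Let x be the probability that Player A plays High. In a completely mixed equilibrium, Player B must be indifferent between High and Low.
Player B's expected payoff from High is 18x + 5(1−x); from Low it is 16x + 16(1−x).
Setting these equal: 13x + 5 = 16, so x = 11/13.
Therefore Player A plays Low with probability 1 − 11/13 = 2/13.

2/13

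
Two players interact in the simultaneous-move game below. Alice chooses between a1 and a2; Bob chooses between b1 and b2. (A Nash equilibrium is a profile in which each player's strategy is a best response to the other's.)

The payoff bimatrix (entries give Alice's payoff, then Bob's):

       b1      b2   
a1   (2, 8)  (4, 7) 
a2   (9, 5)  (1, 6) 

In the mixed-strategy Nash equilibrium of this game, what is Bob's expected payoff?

First find p, the probability Alice plays a1, from Bob's indifference between b1 and b2: 8p + 5(1−p) = 7p + 6(1−p), giving p = 1/2.
Since Bob is indifferent in equilibrium, Bob's expected payoff equals the payoff from either column against (1/2, 1/2). Using b1: 8(1/2) + 5(1/2) = 13/2.

13/2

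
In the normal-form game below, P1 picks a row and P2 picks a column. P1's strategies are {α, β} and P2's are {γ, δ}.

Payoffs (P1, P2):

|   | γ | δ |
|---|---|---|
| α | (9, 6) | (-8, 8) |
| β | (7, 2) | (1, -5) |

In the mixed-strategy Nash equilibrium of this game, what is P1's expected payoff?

65/11

First find y, the probability P2 plays γ, from P1's indifference between α and β: 9y − 8(1−y) = 7y + (1−y), giving y = 9/11.
Since P1 is indifferent in equilibrium, P1's expected payoff equals the payoff from either row against (9/11, 2/11). Using α: 9(9/11) − 8(2/11) = 65/11.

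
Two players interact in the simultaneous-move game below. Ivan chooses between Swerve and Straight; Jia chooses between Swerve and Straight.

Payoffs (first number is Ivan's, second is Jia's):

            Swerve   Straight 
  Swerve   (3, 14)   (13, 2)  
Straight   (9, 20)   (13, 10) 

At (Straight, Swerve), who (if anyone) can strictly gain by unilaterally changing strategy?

Ivan at (Straight, Swerve) earns 9; deviating to Swerve yields 3 — not better.
Jia earns 20; deviating to Straight yields 10 — not better.
Neither player can strictly improve; the profile is a Nash equilibrium.

Neither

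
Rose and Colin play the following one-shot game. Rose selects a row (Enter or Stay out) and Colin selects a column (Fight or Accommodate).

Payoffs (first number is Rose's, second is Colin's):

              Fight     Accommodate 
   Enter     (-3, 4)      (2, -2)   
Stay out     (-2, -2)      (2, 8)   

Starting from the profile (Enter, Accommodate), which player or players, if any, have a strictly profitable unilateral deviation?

Rose at (Enter, Accommodate) earns 2; deviating to Stay out yields 2 — not better.
Colin earns -2; deviating to Fight yields 4 — a strict improvement.
Only Colin has a strictly profitable deviation.

Colin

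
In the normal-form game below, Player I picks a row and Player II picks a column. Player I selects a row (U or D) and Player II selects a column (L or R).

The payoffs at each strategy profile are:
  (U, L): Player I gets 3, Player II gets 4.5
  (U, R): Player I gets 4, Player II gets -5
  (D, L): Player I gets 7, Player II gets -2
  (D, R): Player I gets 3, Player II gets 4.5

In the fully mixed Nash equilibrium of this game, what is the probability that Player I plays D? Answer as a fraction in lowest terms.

19/32

Let p be the probability that Player I plays U. In a completely mixed equilibrium, Player II must be indifferent between L and R.
Player II's expected payoff from L is 4.5p − 2(1−p); from R it is −5p + 4.5(1−p).
Setting these equal: 6.5p − 2 = −9.5p + 4.5, so p = 13/32.
Therefore Player I plays D with probability 1 − 13/32 = 19/32.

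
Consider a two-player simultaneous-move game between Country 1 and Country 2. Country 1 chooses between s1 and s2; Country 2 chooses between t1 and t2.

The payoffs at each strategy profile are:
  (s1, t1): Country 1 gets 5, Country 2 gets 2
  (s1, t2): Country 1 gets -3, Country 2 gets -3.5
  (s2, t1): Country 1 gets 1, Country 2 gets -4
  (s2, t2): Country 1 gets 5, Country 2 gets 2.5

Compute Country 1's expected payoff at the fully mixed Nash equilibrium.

First find q, the probability Country 2 plays t1, from Country 1's indifference between s1 and s2: 5q − 3(1−q) = q + 5(1−q), giving q = 2/3.
Since Country 1 is indifferent in equilibrium, Country 1's expected payoff equals the payoff from either row against (2/3, 1/3). Using s1: 5(2/3) − 3(1/3) = 7/3.

7/3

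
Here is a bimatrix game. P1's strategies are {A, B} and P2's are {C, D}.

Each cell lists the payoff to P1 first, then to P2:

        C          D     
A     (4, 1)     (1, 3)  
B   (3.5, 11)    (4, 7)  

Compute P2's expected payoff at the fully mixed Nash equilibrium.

13/3

First find p, the probability P1 plays A, from P2's indifference between C and D: p + 11(1−p) = 3p + 7(1−p), giving p = 2/3.
Since P2 is indifferent in equilibrium, P2's expected payoff equals the payoff from either column against (2/3, 1/3). Using C: (2/3) + 11(1/3) = 13/3.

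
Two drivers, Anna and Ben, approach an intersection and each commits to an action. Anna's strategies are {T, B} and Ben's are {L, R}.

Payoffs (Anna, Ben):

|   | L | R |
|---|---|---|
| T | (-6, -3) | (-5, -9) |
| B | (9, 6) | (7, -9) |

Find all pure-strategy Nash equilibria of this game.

(B, L)

(T, L): Anna prefers B (9 > -6) — not an equilibrium.
(T, R): Anna prefers B (7 > -5); Ben prefers L (-3 > -9) — not an equilibrium.
(B, L): Anna gets 9 ≥ -6 from T, and Ben gets 6 ≥ -9 from R — Nash equilibrium.
(B, R): Ben prefers L (6 > -9) — not an equilibrium.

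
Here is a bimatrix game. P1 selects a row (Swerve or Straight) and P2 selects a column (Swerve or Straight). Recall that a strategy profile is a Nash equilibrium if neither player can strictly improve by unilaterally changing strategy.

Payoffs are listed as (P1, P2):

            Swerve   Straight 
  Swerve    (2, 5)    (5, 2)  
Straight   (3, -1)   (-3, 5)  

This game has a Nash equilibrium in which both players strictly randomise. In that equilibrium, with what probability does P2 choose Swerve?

Let y be the probability that P2 plays Swerve. In a completely mixed equilibrium, P1 must be indifferent between Swerve and Straight.
P1's expected payoff from Swerve is 2y + 5(1−y); from Straight it is 3y − 3(1−y).
Setting these equal: −3y + 5 = 6y − 3, so y = 8/9.

8/9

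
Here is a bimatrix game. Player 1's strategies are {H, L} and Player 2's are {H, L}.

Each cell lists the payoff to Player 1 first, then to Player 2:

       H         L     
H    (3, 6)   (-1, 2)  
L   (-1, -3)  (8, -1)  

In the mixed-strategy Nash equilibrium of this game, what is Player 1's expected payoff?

First find q, the probability Player 2 plays H, from Player 1's indifference between H and L: 3q − (1−q) = −q + 8(1−q), giving q = 9/13.
Since Player 1 is indifferent in equilibrium, Player 1's expected payoff equals the payoff from either row against (9/13, 4/13). Using H: 3(9/13) − (4/13) = 23/13.

23/13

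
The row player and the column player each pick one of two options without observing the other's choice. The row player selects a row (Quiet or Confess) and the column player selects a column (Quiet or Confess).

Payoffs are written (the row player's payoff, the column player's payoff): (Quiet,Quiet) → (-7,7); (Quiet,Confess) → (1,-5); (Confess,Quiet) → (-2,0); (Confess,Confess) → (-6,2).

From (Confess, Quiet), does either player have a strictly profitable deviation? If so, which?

The column player

The row player at (Confess, Quiet) earns -2; deviating to Quiet yields -7 — not better.
The column player earns 0; deviating to Confess yields 2 — a strict improvement.
Only the column player has a strictly profitable deviation.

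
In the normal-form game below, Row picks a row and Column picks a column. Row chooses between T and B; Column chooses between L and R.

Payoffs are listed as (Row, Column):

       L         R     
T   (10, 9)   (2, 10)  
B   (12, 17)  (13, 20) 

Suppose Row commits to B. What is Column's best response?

Against B, Column earns 17 from L and 20 from R.
So R is the best response.

R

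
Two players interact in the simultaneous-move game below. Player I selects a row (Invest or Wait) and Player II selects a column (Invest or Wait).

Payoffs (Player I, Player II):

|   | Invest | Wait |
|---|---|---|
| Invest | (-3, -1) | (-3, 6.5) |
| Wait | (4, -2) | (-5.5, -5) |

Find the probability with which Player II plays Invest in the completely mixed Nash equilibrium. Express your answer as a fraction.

Let c be the probability that Player II plays Invest. In a completely mixed equilibrium, Player I must be indifferent between Invest and Wait.
Player I's expected payoff from Invest is −3c − 3(1−c); from Wait it is 4c − 5.5(1−c).
Setting these equal: -3 = 9.5c − 5.5, so c = 5/19.

5/19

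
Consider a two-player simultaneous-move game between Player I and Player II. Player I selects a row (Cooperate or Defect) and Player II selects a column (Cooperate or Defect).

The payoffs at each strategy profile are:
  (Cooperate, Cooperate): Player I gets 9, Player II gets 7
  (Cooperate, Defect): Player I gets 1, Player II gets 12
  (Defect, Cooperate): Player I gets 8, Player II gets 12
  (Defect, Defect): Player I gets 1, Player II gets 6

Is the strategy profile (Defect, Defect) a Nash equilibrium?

At (Defect, Defect), Player I earns 1; switching to Cooperate would give 1, so Player I has no profitable deviation.
Player II earns 6; switching to Cooperate would give 12, so Player II would deviate.
Since at least one player can profitably deviate, this is not a Nash equilibrium.

No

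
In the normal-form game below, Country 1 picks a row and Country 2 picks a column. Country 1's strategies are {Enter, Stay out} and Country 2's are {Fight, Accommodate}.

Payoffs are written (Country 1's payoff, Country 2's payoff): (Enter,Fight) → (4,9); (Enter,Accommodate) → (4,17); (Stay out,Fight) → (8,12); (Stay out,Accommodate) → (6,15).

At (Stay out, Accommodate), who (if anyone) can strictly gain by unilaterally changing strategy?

Country 1 at (Stay out, Accommodate) earns 6; deviating to Enter yields 4 — not better.
Country 2 earns 15; deviating to Fight yields 12 — not better.
Neither player can strictly improve; the profile is a Nash equilibrium.

Neither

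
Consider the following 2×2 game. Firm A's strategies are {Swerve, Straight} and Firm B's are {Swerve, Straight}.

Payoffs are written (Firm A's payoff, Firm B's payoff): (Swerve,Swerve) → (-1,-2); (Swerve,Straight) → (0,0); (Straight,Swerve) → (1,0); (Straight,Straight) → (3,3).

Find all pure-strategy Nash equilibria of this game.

(Swerve, Swerve): Firm A prefers Straight (1 > -1); Firm B prefers Straight (0 > -2) — not an equilibrium.
(Swerve, Straight): Firm A prefers Straight (3 > 0) — not an equilibrium.
(Straight, Swerve): Firm B prefers Straight (3 > 0) — not an equilibrium.
(Straight, Straight): Firm A gets 3 ≥ 0 from Swerve, and Firm B gets 3 ≥ 0 from Swerve — Nash equilibrium.

(Straight, Straight)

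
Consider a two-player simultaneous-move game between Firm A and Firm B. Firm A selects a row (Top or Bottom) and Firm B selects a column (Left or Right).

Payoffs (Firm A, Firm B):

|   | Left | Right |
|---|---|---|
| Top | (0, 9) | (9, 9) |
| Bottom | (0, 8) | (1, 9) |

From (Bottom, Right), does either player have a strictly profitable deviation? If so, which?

Firm A

Firm A at (Bottom, Right) earns 1; deviating to Top yields 9 — a strict improvement.
Firm B earns 9; deviating to Left yields 8 — not better.
Only Firm A has a strictly profitable deviation.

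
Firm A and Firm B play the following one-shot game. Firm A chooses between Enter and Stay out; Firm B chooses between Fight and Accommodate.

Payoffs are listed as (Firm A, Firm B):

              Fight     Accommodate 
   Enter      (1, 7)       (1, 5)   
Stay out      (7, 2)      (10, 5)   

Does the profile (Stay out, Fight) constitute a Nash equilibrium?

At (Stay out, Fight), Firm A earns 7; switching to Enter would give 1, so Firm A has no profitable deviation.
Firm B earns 2; switching to Accommodate would give 5, so Firm B would deviate.
Since at least one player can profitably deviate, this is not a Nash equilibrium.

No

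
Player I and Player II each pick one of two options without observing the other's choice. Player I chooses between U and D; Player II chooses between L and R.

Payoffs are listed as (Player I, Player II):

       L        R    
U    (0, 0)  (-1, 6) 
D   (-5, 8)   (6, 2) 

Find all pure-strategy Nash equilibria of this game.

(U, L): Player II prefers R (6 > 0) — not an equilibrium.
(U, R): Player I prefers D (6 > -1) — not an equilibrium.
(D, L): Player I prefers U (0 > -5) — not an equilibrium.
(D, R): Player II prefers L (8 > 2) — not an equilibrium.

none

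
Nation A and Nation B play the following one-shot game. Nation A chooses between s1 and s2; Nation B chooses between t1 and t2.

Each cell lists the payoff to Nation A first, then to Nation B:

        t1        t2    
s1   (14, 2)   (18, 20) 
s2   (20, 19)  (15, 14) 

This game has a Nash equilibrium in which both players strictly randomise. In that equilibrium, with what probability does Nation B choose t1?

1/3

Let c be the probability that Nation B plays t1. In a completely mixed equilibrium, Nation A must be indifferent between s1 and s2.
Nation A's expected payoff from s1 is 14c + 18(1−c); from s2 it is 20c + 15(1−c).
Setting these equal: −4c + 18 = 5c + 15, so c = 1/3.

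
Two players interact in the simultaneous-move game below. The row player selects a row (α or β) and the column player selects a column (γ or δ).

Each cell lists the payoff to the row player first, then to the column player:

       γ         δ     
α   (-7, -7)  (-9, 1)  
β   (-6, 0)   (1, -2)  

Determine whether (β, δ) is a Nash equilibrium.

No

At (β, δ), the row player earns 1; switching to α would give -9, so the row player has no profitable deviation.
The column player earns -2; switching to γ would give 0, so the column player would deviate.
Since at least one player can profitably deviate, this is not a Nash equilibrium.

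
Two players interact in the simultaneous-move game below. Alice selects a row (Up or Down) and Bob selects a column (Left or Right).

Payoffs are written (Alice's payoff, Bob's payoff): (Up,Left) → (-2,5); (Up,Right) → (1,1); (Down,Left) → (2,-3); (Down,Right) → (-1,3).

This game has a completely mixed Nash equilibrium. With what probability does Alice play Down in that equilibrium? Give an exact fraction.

Let x be the probability that Alice plays Up. In a completely mixed equilibrium, Bob must be indifferent between Left and Right.
Bob's expected payoff from Left is 5x − 3(1−x); from Right it is x + 3(1−x).
Setting these equal: 8x − 3 = −2x + 3, so x = 3/5.
Therefore Alice plays Down with probability 1 − 3/5 = 2/5.

2/5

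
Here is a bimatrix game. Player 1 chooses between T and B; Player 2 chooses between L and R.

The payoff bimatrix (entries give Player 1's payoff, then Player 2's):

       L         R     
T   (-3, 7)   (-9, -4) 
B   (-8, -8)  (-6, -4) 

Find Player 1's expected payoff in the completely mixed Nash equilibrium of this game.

-27/4

First find y, the probability Player 2 plays L, from Player 1's indifference between T and B: −3y − 9(1−y) = −8y − 6(1−y), giving y = 3/8.
Since Player 1 is indifferent in equilibrium, Player 1's expected payoff equals the payoff from either row against (3/8, 5/8). Using T: −3(3/8) − 9(5/8) = -27/4.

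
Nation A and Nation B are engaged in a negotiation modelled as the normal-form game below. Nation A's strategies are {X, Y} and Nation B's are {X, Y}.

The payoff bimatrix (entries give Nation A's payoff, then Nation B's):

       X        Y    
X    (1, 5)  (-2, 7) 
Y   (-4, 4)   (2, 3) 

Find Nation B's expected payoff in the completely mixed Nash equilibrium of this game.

13/3

First find p, the probability Nation A plays X, from Nation B's indifference between X and Y: 5p + 4(1−p) = 7p + 3(1−p), giving p = 1/3.
Since Nation B is indifferent in equilibrium, Nation B's expected payoff equals the payoff from either column against (1/3, 2/3). Using X: 5(1/3) + 4(2/3) = 13/3.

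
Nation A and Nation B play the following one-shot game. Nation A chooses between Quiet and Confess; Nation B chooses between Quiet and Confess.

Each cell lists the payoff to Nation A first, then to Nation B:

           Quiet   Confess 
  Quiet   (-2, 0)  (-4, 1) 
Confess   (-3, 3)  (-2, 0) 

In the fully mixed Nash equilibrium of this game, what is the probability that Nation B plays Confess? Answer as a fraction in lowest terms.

1/3

Let c be the probability that Nation B plays Quiet. In a completely mixed equilibrium, Nation A must be indifferent between Quiet and Confess.
Nation A's expected payoff from Quiet is −2c − 4(1−c); from Confess it is −3c − 2(1−c).
Setting these equal: 2c − 4 = −c − 2, so c = 2/3.
Therefore Nation B plays Confess with probability 1 − 2/3 = 1/3.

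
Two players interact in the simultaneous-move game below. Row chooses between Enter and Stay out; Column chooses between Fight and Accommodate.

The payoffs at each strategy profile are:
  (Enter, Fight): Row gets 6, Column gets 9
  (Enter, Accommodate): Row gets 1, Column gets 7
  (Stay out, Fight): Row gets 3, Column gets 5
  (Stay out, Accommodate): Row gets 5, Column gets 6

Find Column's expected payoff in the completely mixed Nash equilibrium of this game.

First find x, the probability Row plays Enter, from Column's indifference between Fight and Accommodate: 9x + 5(1−x) = 7x + 6(1−x), giving x = 1/3.
Since Column is indifferent in equilibrium, Column's expected payoff equals the payoff from either column against (1/3, 2/3). Using Fight: 9(1/3) + 5(2/3) = 19/3.

19/3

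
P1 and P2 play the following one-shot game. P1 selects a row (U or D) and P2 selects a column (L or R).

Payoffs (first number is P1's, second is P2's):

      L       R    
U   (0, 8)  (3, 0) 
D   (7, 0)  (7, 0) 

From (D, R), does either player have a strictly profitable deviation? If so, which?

P1 at (D, R) earns 7; deviating to U yields 3 — not better.
P2 earns 0; deviating to L yields 0 — not better.
Neither player can strictly improve; the profile is a Nash equilibrium.

Neither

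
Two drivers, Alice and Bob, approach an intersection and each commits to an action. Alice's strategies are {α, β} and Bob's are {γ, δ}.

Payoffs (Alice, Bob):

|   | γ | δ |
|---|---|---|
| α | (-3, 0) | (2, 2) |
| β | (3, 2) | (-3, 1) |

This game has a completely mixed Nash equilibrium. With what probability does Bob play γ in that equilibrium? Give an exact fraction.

5/11

Let y be the probability that Bob plays γ. In a completely mixed equilibrium, Alice must be indifferent between α and β.
Alice's expected payoff from α is −3y + 2(1−y); from β it is 3y − 3(1−y).
Setting these equal: −5y + 2 = 6y − 3, so y = 5/11.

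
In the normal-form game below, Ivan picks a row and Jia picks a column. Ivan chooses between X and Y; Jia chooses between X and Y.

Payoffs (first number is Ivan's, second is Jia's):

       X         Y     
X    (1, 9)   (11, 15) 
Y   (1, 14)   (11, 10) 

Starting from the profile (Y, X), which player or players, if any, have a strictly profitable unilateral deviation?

Ivan at (Y, X) earns 1; deviating to X yields 1 — not better.
Jia earns 14; deviating to Y yields 10 — not better.
Neither player can strictly improve; the profile is a Nash equilibrium.

Neither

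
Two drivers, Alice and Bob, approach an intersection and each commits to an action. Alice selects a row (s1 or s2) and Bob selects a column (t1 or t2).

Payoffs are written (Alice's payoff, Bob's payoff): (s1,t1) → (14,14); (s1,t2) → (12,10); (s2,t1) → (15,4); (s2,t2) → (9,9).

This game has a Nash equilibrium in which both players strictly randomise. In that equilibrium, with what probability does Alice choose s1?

Let x be the probability that Alice plays s1. In a completely mixed equilibrium, Bob must be indifferent between t1 and t2.
Bob's expected payoff from t1 is 14x + 4(1−x); from t2 it is 10x + 9(1−x).
Setting these equal: 10x + 4 = x + 9, so x = 5/9.

5/9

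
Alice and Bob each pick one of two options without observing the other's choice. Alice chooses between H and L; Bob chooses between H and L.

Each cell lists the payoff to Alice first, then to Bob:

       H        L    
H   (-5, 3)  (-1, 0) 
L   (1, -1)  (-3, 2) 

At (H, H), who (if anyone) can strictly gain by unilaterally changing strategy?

Alice

Alice at (H, H) earns -5; deviating to L yields 1 — a strict improvement.
Bob earns 3; deviating to L yields 0 — not better.
Only Alice has a strictly profitable deviation.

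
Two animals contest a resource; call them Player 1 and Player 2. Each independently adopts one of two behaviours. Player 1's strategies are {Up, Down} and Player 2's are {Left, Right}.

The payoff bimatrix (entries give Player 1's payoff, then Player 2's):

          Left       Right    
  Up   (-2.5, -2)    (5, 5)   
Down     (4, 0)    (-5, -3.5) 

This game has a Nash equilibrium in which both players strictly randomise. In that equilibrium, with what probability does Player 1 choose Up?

1/3

Let x be the probability that Player 1 plays Up. In a completely mixed equilibrium, Player 2 must be indifferent between Left and Right.
Player 2's expected payoff from Left is −2x; from Right it is 5x − 3.5(1−x).
Setting these equal: −2x = 8.5x − 3.5, so x = 1/3.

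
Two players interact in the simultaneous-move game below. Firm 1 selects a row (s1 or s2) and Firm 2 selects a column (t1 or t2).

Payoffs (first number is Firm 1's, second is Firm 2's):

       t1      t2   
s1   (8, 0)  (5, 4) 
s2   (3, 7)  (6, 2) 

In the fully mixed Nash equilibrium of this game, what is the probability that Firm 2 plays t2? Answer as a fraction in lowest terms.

5/6

Let q be the probability that Firm 2 plays t1. In a completely mixed equilibrium, Firm 1 must be indifferent between s1 and s2.
Firm 1's expected payoff from s1 is 8q + 5(1−q); from s2 it is 3q + 6(1−q).
Setting these equal: 3q + 5 = −3q + 6, so q = 1/6.
Therefore Firm 2 plays t2 with probability 1 − 1/6 = 5/6.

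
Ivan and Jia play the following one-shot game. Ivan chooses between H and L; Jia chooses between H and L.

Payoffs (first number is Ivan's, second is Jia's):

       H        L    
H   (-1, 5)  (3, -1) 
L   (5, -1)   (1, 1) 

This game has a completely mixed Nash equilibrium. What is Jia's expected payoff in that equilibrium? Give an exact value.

First find p, the probability Ivan plays H, from Jia's indifference between H and L: 5p − (1−p) = −p + (1−p), giving p = 1/4.
Since Jia is indifferent in equilibrium, Jia's expected payoff equals the payoff from either column against (1/4, 3/4). Using H: 5(1/4) − (3/4) = 1/2.

1/2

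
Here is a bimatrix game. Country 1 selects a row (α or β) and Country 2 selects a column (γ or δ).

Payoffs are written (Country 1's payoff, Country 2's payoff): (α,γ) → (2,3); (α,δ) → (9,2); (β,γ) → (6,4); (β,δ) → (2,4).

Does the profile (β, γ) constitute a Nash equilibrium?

At (β, γ), Country 1 earns 6; switching to α would give 2, so Country 1 has no profitable deviation.
Country 2 earns 4; switching to δ would give 4, so Country 2 has no profitable deviation.
Neither player can gain by a unilateral deviation, so this profile is a Nash equilibrium.

Yes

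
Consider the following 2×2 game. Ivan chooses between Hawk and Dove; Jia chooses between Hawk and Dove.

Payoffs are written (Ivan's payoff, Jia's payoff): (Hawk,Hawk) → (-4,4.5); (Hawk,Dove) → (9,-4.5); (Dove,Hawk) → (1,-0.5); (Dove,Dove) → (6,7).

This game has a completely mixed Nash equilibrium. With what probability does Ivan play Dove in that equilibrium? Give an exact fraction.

6/11

Let r be the probability that Ivan plays Hawk. In a completely mixed equilibrium, Jia must be indifferent between Hawk and Dove.
Jia's expected payoff from Hawk is 4.5r − 0.5(1−r); from Dove it is −4.5r + 7(1−r).
Setting these equal: 5r − 0.5 = −11.5r + 7, so r = 5/11.
Therefore Ivan plays Dove with probability 1 − 5/11 = 6/11.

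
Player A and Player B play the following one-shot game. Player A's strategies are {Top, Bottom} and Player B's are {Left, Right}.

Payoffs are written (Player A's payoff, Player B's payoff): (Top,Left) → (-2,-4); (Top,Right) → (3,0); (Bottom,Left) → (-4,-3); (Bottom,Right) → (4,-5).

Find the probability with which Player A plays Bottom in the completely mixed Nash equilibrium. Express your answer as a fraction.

2/3

Let r be the probability that Player A plays Top. In a completely mixed equilibrium, Player B must be indifferent between Left and Right.
Player B's expected payoff from Left is −4r − 3(1−r); from Right it is −5(1−r).
Setting these equal: −r − 3 = 5r − 5, so r = 1/3.
Therefore Player A plays Bottom with probability 1 − 1/3 = 2/3.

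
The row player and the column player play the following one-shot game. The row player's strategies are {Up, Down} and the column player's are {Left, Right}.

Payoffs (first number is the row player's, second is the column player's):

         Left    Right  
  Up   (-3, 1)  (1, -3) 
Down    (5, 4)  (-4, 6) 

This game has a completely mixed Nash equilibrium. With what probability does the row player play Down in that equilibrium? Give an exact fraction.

2/3

Let r be the probability that the row player plays Up. In a completely mixed equilibrium, the column player must be indifferent between Left and Right.
The column player's expected payoff from Left is r + 4(1−r); from Right it is −3r + 6(1−r).
Setting these equal: −3r + 4 = −9r + 6, so r = 1/3.
Therefore the row player plays Down with probability 1 − 1/3 = 2/3.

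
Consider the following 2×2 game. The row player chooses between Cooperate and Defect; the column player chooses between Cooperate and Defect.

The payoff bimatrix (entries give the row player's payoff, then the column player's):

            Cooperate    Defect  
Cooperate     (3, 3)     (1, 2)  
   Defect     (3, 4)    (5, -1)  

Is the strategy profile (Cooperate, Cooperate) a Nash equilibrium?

At (Cooperate, Cooperate), the row player earns 3; switching to Defect would give 3, so the row player has no profitable deviation.
The column player earns 3; switching to Defect would give 2, so the column player has no profitable deviation.
Neither player can gain by a unilateral deviation, so this profile is a Nash equilibrium.

Yes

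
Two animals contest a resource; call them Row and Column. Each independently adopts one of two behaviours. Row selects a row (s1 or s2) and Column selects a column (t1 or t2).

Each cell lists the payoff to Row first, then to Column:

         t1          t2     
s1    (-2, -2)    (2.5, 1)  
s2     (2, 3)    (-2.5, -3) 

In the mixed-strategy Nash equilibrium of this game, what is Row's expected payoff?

First find q, the probability Column plays t1, from Row's indifference between s1 and s2: −2q + 2.5(1−q) = 2q − 2.5(1−q), giving q = 5/9.
Since Row is indifferent in equilibrium, Row's expected payoff equals the payoff from either row against (5/9, 4/9). Using s1: −2(5/9) + 2.5(4/9) = 0.

0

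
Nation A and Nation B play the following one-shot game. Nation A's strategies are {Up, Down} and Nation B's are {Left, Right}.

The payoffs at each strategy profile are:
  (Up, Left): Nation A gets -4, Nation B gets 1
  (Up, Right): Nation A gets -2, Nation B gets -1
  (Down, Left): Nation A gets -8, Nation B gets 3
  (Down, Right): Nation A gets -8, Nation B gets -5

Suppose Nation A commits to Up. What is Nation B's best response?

Left

Against Up, Nation B earns 1 from Left and -1 from Right.
So Left is the best response.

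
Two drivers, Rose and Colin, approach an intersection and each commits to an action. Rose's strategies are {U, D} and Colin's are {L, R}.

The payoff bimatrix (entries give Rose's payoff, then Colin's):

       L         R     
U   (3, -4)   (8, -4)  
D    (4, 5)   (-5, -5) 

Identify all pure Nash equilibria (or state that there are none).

(U, R) and (D, L)

(U, L): Rose prefers D (4 > 3) — not an equilibrium.
(U, R): Rose gets 8 ≥ -5 from D, and Colin gets -4 ≥ -4 from L — Nash equilibrium.
(D, L): Rose gets 4 ≥ 3 from U, and Colin gets 5 ≥ -5 from R — Nash equilibrium.
(D, R): Rose prefers U (8 > -5); Colin prefers L (5 > -5) — not an equilibrium.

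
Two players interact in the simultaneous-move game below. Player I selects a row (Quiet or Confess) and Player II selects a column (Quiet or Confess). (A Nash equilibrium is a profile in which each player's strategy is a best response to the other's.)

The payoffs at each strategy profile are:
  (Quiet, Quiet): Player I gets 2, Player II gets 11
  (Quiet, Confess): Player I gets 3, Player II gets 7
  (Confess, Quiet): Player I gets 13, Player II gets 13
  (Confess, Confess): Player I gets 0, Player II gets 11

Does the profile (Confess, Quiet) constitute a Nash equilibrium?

Yes

At (Confess, Quiet), Player I earns 13; switching to Quiet would give 2, so Player I has no profitable deviation.
Player II earns 13; switching to Confess would give 11, so Player II has no profitable deviation.
Neither player can gain by a unilateral deviation, so this profile is a Nash equilibrium.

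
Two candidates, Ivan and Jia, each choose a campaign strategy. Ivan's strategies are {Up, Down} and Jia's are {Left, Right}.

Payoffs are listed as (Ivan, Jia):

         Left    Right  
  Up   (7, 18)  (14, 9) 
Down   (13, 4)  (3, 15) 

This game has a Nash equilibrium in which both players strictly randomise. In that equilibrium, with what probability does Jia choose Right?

6/17

Let q be the probability that Jia plays Left. In a completely mixed equilibrium, Ivan must be indifferent between Up and Down.
Ivan's expected payoff from Up is 7q + 14(1−q); from Down it is 13q + 3(1−q).
Setting these equal: −7q + 14 = 10q + 3, so q = 11/17.
Therefore Jia plays Right with probability 1 − 11/17 = 6/17.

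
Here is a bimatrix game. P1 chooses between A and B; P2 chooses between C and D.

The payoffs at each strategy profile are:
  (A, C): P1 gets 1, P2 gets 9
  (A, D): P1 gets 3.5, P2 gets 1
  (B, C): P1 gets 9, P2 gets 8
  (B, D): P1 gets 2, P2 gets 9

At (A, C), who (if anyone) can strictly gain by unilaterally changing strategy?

P1

P1 at (A, C) earns 1; deviating to B yields 9 — a strict improvement.
P2 earns 9; deviating to D yields 1 — not better.
Only P1 has a strictly profitable deviation.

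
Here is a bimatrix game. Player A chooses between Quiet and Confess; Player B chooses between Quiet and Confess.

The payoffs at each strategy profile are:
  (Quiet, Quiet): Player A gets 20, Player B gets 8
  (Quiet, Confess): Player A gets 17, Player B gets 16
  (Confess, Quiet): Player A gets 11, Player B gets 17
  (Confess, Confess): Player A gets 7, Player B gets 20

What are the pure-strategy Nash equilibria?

(Quiet, Quiet): Player B prefers Confess (16 > 8) — not an equilibrium.
(Quiet, Confess): Player A gets 17 ≥ 7 from Confess, and Player B gets 16 ≥ 8 from Quiet — Nash equilibrium.
(Confess, Quiet): Player A prefers Quiet (20 > 11); Player B prefers Confess (20 > 17) — not an equilibrium.
(Confess, Confess): Player A prefers Quiet (17 > 7) — not an equilibrium.

(Quiet, Confess)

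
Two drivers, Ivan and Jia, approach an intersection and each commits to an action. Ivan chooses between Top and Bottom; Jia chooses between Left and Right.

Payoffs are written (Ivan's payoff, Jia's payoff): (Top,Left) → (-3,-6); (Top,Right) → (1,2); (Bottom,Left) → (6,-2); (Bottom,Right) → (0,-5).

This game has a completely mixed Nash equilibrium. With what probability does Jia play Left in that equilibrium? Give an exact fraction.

1/10

Let c be the probability that Jia plays Left. In a completely mixed equilibrium, Ivan must be indifferent between Top and Bottom.
Ivan's expected payoff from Top is −3c + (1−c); from Bottom it is 6c.
Setting these equal: −4c + 1 = 6c, so c = 1/10.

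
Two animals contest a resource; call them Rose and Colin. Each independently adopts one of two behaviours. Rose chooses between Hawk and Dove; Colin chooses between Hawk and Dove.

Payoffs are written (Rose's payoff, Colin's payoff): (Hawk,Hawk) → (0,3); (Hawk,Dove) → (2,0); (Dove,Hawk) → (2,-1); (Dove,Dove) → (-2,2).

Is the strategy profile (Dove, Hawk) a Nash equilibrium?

No

At (Dove, Hawk), Rose earns 2; switching to Hawk would give 0, so Rose has no profitable deviation.
Colin earns -1; switching to Dove would give 2, so Colin would deviate.
Since at least one player can profitably deviate, this is not a Nash equilibrium.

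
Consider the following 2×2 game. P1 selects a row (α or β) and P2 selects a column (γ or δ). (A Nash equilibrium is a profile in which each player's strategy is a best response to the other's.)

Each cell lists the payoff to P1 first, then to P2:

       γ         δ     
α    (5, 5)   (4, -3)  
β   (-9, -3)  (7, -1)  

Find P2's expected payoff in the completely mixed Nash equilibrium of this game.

First find p, the probability P1 plays α, from P2's indifference between γ and δ: 5p − 3(1−p) = −3p − (1−p), giving p = 1/5.
Since P2 is indifferent in equilibrium, P2's expected payoff equals the payoff from either column against (1/5, 4/5). Using γ: 5(1/5) − 3(4/5) = -7/5.

-7/5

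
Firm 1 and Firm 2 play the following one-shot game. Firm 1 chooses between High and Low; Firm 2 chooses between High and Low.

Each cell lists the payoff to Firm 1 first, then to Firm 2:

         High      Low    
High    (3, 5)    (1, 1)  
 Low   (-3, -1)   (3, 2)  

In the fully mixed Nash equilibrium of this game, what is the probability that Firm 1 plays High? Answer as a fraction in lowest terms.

Let x be the probability that Firm 1 plays High. In a completely mixed equilibrium, Firm 2 must be indifferent between High and Low.
Firm 2's expected payoff from High is 5x − (1−x); from Low it is x + 2(1−x).
Setting these equal: 6x − 1 = −x + 2, so x = 3/7.

3/7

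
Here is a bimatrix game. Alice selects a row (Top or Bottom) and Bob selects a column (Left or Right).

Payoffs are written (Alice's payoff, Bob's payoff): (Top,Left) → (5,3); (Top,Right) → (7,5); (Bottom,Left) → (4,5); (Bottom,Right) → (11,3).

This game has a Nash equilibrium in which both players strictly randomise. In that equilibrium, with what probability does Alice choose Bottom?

1/2

Let x be the probability that Alice plays Top. In a completely mixed equilibrium, Bob must be indifferent between Left and Right.
Bob's expected payoff from Left is 3x + 5(1−x); from Right it is 5x + 3(1−x).
Setting these equal: −2x + 5 = 2x + 3, so x = 1/2.
Therefore Alice plays Bottom with probability 1 − 1/2 = 1/2.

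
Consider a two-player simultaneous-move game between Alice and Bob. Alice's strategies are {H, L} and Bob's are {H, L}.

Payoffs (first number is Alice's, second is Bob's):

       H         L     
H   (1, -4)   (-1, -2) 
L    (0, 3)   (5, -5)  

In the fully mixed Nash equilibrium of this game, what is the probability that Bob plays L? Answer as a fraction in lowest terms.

Let c be the probability that Bob plays H. In a completely mixed equilibrium, Alice must be indifferent between H and L.
Alice's expected payoff from H is c − (1−c); from L it is 5(1−c).
Setting these equal: 2c − 1 = −5c + 5, so c = 6/7.
Therefore Bob plays L with probability 1 − 6/7 = 1/7.

1/7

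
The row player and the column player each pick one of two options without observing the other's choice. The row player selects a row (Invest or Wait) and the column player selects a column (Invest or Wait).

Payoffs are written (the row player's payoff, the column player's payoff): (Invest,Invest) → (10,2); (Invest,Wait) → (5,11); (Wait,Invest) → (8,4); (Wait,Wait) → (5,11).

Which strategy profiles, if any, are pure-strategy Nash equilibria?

(Invest, Invest): the column player prefers Wait (11 > 2) — not an equilibrium.
(Invest, Wait): the row player gets 5 ≥ 5 from Wait, and the column player gets 11 ≥ 2 from Invest — Nash equilibrium.
(Wait, Invest): the row player prefers Invest (10 > 8); the column player prefers Wait (11 > 4) — not an equilibrium.
(Wait, Wait): the row player gets 5 ≥ 5 from Invest, and the column player gets 11 ≥ 4 from Invest — Nash equilibrium.

(Invest, Wait) and (Wait, Wait)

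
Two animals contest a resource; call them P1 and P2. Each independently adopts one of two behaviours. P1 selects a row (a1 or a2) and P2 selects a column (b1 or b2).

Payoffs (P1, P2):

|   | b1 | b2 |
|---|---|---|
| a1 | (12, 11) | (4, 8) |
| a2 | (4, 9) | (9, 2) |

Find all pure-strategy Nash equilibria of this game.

(a1, b1)

(a1, b1): P1 gets 12 ≥ 4 from a2, and P2 gets 11 ≥ 8 from b2 — Nash equilibrium.
(a1, b2): P1 prefers a2 (9 > 4); P2 prefers b1 (11 > 8) — not an equilibrium.
(a2, b1): P1 prefers a1 (12 > 4) — not an equilibrium.
(a2, b2): P2 prefers b1 (9 > 2) — not an equilibrium.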